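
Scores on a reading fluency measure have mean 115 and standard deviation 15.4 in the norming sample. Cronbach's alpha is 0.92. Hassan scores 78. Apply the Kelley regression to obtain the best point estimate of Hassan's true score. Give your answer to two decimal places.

80.96

Kelley's formula gives T̂ = 0.92·78 + 0.08·115 = 71.76 + 9.20 = 80.960.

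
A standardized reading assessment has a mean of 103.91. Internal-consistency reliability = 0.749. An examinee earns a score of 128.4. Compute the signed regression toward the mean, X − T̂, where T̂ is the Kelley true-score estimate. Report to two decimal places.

6.15

T̂ = ρX + (1 − ρ)μ
  = 0.749 × 128.4 + 0.251 × 103.91
  = 96.1716 + 26.08141
  = 122.2530
  ≈ 122.253
X − T̂ = 128.4 − 122.253 = 6.147 → 6.15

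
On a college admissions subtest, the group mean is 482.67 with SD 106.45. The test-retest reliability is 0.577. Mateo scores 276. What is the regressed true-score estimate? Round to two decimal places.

Weight the observed score by reliability and the mean by (1 − reliability): T̂ = 0.577·276 + 0.423·482.67 = 159.252 + 204.16941 = 363.421.

363.42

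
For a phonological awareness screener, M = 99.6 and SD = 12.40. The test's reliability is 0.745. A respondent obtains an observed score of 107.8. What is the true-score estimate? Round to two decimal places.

T̂ = 0.745(107.8) + 0.255(99.6) = 80.3110 + 25.3980 = 105.709 → 105.71

105.71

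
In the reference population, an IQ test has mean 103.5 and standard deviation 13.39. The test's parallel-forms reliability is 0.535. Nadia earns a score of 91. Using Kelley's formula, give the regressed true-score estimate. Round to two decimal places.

96.81

T̂ = ρX + (1 − ρ)μ
  = 0.535 × 91 + 0.465 × 103.5
  = 48.685 + 48.1275
  = 96.812
  ≈ 96.81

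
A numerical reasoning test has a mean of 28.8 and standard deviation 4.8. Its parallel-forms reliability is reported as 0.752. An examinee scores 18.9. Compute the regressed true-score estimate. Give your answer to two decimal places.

Weight the observed score by reliability and the mean by (1 − reliability): T̂ = 0.752·18.9 + 0.248·28.8 = 14.2128 + 7.1424 = 21.355.

21.36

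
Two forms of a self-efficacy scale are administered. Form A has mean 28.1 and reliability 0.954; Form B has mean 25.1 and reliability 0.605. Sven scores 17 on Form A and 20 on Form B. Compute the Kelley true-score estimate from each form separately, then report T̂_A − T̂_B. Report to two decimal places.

T̂_A = 0.954(17) + 0.046(28.1) = 17.5106
T̂_B = 0.605(20) + 0.395(25.1) = 22.0145
T̂_A − T̂_B = -4.5039

-4.50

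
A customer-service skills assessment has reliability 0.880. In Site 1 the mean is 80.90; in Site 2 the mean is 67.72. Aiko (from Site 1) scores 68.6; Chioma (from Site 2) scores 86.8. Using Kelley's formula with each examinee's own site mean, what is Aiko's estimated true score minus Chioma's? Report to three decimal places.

-14.434

T̂_Aiko = 0.880(68.6) + 0.120(80.90) = 70.07600
T̂_Chioma = 0.880(86.8) + 0.120(67.72) = 84.51040
Difference = 70.07600 − 84.51040 = -14.43440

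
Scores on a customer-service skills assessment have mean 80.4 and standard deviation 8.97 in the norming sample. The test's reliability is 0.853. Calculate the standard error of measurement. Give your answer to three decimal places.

SEM = SD · √(1 − ρ) = 8.97 × √0.147 = 8.97 × 0.3834 = 3.4391

3.439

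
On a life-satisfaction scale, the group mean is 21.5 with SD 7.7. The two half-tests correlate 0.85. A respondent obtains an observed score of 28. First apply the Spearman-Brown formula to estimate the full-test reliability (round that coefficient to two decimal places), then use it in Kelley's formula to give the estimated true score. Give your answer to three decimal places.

27.480

Spearman-Brown: ρ = 2r/(1 + r) = 2(0.85)/(1 + 0.85) = 1.700/1.85 = 0.9189 → 0.92
T̂ = ρX + (1 − ρ)μ
  = 0.92 × 28 + 0.08 × 21.5
  = 25.76 + 1.720
  = 27.4800
  ≈ 27.480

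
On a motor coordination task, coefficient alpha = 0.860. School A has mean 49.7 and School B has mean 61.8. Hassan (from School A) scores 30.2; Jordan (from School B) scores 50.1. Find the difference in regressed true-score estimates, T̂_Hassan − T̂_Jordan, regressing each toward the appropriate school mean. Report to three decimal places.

-18.808

T̂_Hassan = 0.860(30.2) + 0.140(49.7) = 32.93000
T̂_Jordan = 0.860(50.1) + 0.140(61.8) = 51.73800
Difference = 32.93000 − 51.73800 = -18.80800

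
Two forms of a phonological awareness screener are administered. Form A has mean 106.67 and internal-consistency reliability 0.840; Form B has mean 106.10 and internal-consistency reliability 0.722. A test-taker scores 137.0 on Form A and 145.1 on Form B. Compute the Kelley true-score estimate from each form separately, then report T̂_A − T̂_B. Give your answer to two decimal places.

-2.11

T̂_A = 0.840(137.0) + 0.160(106.67) = 132.1472
T̂_B = 0.722(145.1) + 0.278(106.10) = 134.2580
T̂_A − T̂_B = -2.1108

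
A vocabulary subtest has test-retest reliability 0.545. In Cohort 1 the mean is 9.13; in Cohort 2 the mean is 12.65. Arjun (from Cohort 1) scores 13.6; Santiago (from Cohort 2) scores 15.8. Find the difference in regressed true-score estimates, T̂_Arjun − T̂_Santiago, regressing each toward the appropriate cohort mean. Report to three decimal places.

-2.801

T̂_Arjun = 0.545(13.6) + 0.455(9.13) = 11.56615
T̂_Santiago = 0.545(15.8) + 0.455(12.65) = 14.36675
Difference = 11.56615 − 14.36675 = -2.80060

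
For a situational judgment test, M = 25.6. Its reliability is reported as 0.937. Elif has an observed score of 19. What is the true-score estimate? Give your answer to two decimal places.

19.42

T̂ = ρX + (1 − ρ)μ
  = 0.937 × 19 + 0.063 × 25.6
  = 17.803 + 1.6128
  = 19.416
  ≈ 19.42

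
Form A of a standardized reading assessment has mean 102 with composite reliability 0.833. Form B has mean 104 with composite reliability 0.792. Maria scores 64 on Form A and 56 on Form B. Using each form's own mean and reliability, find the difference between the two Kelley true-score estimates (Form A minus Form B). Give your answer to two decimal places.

4.36

T̂_A = 0.833(64) + 0.167(102) = 70.3460
T̂_B = 0.792(56) + 0.208(104) = 65.9840
T̂_A − T̂_B = 4.3620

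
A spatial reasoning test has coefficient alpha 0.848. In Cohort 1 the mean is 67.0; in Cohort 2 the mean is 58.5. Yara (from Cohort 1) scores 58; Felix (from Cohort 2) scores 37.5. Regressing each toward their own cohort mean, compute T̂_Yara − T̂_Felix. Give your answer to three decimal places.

T̂_Yara = 0.848(58) + 0.152(67.0) = 59.36800
T̂_Felix = 0.848(37.5) + 0.152(58.5) = 40.69200
Difference = 59.36800 − 40.69200 = 18.67600

18.676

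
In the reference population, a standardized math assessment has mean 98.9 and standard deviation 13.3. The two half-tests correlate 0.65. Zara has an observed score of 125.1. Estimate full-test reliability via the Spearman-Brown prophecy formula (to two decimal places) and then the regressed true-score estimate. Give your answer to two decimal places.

Spearman-Brown: ρ = 2r/(1 + r) = 2(0.65)/(1 + 0.65) = 1.300/1.65 = 0.7879 → 0.79
T̂ = 0.79(125.1) + 0.21(98.9) = 98.829 + 20.769 = 119.598 → 119.60

119.60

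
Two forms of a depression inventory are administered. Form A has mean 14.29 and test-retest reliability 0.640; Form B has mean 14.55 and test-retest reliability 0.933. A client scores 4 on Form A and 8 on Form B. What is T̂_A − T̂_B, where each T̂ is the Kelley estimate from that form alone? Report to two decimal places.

-0.73

T̂_A = 0.640(4) + 0.360(14.29) = 7.7044
T̂_B = 0.933(8) + 0.067(14.55) = 8.4389
T̂_A − T̂_B = -0.7345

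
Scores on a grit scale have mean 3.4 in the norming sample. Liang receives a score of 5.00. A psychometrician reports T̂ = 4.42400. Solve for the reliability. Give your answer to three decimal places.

T̂ = ρX + (1 − ρ)μ  ⇒  T̂ − μ = ρ(X − μ)
ρ = (T̂ − μ)/(X − μ) = (4.42400 − 3.4) / (5.00 − 3.4) = 1.02400 / 1.60 = 0.64000

0.640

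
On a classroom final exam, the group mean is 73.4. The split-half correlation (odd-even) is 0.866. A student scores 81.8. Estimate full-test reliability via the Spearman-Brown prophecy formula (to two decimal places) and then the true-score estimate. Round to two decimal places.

81.21

Spearman-Brown: ρ = 2r/(1 + r) = 2(0.866)/(1 + 0.866) = 1.7320/1.866 = 0.9282 → 0.93
T̂ = ρX + (1 − ρ)μ
  = 0.93 × 81.8 + 0.07 × 73.4
  = 76.074 + 5.138
  = 81.212
  ≈ 81.21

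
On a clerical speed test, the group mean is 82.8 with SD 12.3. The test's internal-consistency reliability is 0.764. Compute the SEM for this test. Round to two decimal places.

SEM = SD · √(1 − ρ) = 12.3 × √0.236 = 12.3 × 0.4858 = 5.975

5.98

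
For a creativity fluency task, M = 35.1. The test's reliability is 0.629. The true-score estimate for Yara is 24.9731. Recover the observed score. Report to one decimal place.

T̂ = ρX + (1 − ρ)μ  ⇒  X = (T̂ − (1 − ρ)μ) / ρ
X = (24.9731 − 0.371 × 35.1) / 0.629 = (24.9731 − 13.0221) / 0.629 = 11.9510 / 0.629 = 19.000

19.0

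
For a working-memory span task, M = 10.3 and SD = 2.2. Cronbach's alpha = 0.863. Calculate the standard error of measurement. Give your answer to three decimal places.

SEM = SD · √(1 − ρ) = 2.2 × √0.137 = 2.2 × 0.3701 = 0.8143

0.814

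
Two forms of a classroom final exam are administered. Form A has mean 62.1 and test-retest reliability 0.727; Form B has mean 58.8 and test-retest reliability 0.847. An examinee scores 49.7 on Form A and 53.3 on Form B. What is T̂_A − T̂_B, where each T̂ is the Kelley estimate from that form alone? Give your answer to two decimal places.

-1.06

T̂_A = 0.727(49.7) + 0.273(62.1) = 53.0852
T̂_B = 0.847(53.3) + 0.153(58.8) = 54.1415
T̂_A − T̂_B = -1.0563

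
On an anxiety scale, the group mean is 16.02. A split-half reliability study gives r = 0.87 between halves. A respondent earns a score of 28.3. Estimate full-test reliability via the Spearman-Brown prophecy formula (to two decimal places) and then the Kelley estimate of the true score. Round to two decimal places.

27.44

Spearman-Brown: ρ = 2r/(1 + r) = 2(0.87)/(1 + 0.87) = 1.740/1.87 = 0.9305 → 0.93
T̂ = ρX + (1 − ρ)μ
  = 0.93 × 28.3 + 0.07 × 16.02
  = 26.319 + 1.1214
  = 27.440
  ≈ 27.44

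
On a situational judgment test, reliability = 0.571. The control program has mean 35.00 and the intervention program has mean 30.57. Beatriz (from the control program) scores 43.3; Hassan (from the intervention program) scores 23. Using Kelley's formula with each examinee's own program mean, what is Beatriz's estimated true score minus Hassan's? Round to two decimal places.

13.49

T̂_Beatriz = 0.571(43.3) + 0.429(35.00) = 39.7393
T̂_Hassan = 0.571(23) + 0.429(30.57) = 26.2475
Difference = 39.7393 − 26.2475 = 13.4918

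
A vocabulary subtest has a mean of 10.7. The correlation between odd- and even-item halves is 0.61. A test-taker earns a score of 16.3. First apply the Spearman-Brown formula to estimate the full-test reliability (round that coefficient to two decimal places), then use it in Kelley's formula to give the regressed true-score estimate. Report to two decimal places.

14.96

Spearman-Brown: ρ = 2r/(1 + r) = 2(0.61)/(1 + 0.61) = 1.220/1.61 = 0.7578 → 0.76
T̂ = ρX + (1 − ρ)μ
  = 0.76 × 16.3 + 0.24 × 10.7
  = 12.388 + 2.568
  = 14.956
  ≈ 14.96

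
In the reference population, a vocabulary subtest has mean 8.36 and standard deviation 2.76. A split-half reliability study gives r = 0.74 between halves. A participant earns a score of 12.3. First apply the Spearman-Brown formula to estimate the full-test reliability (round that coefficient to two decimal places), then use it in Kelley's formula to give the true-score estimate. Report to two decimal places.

11.71

Spearman-Brown: ρ = 2r/(1 + r) = 2(0.74)/(1 + 0.74) = 1.480/1.74 = 0.8506 → 0.85
Weight the observed score by reliability and the mean by (1 − reliability): T̂ = 0.85·12.3 + 0.15·8.36 = 10.455 + 1.2540 = 11.709.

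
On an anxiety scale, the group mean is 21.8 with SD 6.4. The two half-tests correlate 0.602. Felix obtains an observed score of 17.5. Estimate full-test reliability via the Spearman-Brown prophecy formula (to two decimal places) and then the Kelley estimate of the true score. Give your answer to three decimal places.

Spearman-Brown: ρ = 2r/(1 + r) = 2(0.602)/(1 + 0.602) = 1.2040/1.602 = 0.7516 → 0.75
T̂ = 0.75(17.5) + 0.25(21.8) = 13.125 + 5.450 = 18.5750 → 18.575

18.575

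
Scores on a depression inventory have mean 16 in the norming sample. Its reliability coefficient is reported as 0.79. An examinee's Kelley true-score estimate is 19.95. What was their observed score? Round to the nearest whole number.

T̂ = ρX + (1 − ρ)μ  ⇒  X = (T̂ − (1 − ρ)μ) / ρ
X = (19.95 − 0.21 × 16) / 0.79 = (19.95 − 3.36) / 0.79 = 16.59 / 0.79 = 21.00

21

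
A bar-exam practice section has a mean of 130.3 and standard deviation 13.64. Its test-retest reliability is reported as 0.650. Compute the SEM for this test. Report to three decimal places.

8.070

SEM = SD · √(1 − ρ) = 13.64 × √0.350 = 13.64 × 0.5916 = 8.0695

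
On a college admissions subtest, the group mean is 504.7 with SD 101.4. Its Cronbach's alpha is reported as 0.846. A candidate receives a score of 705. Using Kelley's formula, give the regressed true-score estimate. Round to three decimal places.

T̂ = 0.846(705) + 0.154(504.7) = 596.430 + 77.7238 = 674.1538 → 674.154

674.154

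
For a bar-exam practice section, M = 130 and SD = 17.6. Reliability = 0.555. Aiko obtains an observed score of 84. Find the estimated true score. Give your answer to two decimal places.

Kelley's formula gives T̂ = 0.555·84 + 0.445·130 = 46.620 + 57.850 = 104.470.

104.47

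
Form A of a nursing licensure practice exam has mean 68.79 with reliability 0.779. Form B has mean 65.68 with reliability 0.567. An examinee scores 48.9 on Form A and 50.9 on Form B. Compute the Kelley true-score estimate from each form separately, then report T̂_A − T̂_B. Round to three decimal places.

-4.004

T̂_A = 0.779(48.9) + 0.221(68.79) = 53.29569
T̂_B = 0.567(50.9) + 0.433(65.68) = 57.29974
T̂_A − T̂_B = -4.00405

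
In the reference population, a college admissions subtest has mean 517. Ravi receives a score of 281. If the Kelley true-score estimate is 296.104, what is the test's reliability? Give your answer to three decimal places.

T̂ = ρX + (1 − ρ)μ  ⇒  T̂ − μ = ρ(X − μ)
ρ = (T̂ − μ)/(X − μ) = (296.104 − 517) / (281 − 517) = -220.896 / -236.0 = 0.93600

0.936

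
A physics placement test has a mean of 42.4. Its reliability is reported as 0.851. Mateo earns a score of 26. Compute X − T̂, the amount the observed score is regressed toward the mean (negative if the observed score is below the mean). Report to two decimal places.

-2.44

Kelley's formula gives T̂ = 0.851·26 + 0.149·42.4 = 22.126 + 6.3176 = 28.4436.
X − T̂ = 26 − 28.444 = -2.444 → -2.44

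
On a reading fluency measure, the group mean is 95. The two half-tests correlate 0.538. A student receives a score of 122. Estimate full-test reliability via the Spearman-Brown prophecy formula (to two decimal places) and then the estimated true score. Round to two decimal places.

Spearman-Brown: ρ = 2r/(1 + r) = 2(0.538)/(1 + 0.538) = 1.0760/1.538 = 0.6996 → 0.70
T̂ = ρX + (1 − ρ)μ
  = 0.70 × 122 + 0.30 × 95
  = 85.40 + 28.50
  = 113.900
  ≈ 113.90

113.90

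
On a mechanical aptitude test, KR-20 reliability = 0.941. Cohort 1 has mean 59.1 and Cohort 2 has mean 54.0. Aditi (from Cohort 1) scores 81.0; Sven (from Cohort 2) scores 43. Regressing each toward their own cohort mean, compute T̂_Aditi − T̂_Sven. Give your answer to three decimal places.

T̂_Aditi = 0.941(81.0) + 0.059(59.1) = 79.70790
T̂_Sven = 0.941(43) + 0.059(54.0) = 43.64900
Difference = 79.70790 − 43.64900 = 36.05890

36.059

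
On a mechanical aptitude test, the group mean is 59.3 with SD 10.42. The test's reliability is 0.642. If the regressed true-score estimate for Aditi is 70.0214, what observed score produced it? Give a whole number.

T̂ = ρX + (1 − ρ)μ  ⇒  X = (T̂ − (1 − ρ)μ) / ρ
X = (70.0214 − 0.358 × 59.3) / 0.642 = (70.0214 − 21.2294) / 0.642 = 48.7920 / 0.642 = 76.00

76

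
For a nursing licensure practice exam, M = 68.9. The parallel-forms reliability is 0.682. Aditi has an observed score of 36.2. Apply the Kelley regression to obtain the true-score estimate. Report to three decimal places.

T̂ = 0.682(36.2) + 0.318(68.9) = 24.6884 + 21.9102 = 46.5986 → 46.599

46.599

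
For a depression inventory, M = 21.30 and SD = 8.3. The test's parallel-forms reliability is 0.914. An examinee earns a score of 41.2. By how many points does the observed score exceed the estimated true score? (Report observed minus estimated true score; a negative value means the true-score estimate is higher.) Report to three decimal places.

1.711

Kelley's formula gives T̂ = 0.914·41.2 + 0.086·21.30 = 37.6568 + 1.83180 = 39.48860.
X − T̂ = 41.2 − 39.4886 = 1.7114 → 1.711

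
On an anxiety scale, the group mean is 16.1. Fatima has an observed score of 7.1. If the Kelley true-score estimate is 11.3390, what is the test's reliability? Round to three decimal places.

T̂ = ρX + (1 − ρ)μ  ⇒  T̂ − μ = ρ(X − μ)
ρ = (T̂ − μ)/(X − μ) = (11.3390 − 16.1) / (7.1 − 16.1) = -4.7610 / -9.0 = 0.52900

0.529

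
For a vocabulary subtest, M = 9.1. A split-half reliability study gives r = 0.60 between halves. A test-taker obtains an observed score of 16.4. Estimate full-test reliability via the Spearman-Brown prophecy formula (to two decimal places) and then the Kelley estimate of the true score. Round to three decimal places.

Spearman-Brown: ρ = 2r/(1 + r) = 2(0.60)/(1 + 0.60) = 1.200/1.60 = 0.7500 → 0.75
Kelley's formula gives T̂ = 0.75·16.4 + 0.25·9.1 = 12.300 + 2.275 = 14.5750.

14.575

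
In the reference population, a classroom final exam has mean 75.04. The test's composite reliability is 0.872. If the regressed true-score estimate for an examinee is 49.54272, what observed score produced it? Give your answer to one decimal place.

45.8

T̂ = ρX + (1 − ρ)μ  ⇒  X = (T̂ − (1 − ρ)μ) / ρ
X = (49.54272 − 0.128 × 75.04) / 0.872 = (49.54272 − 9.60512) / 0.872 = 39.93760 / 0.872 = 45.800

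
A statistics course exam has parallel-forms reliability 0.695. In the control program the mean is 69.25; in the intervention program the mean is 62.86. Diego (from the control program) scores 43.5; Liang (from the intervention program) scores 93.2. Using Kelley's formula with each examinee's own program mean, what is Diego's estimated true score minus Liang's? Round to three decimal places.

-32.593

T̂_Diego = 0.695(43.5) + 0.305(69.25) = 51.35375
T̂_Liang = 0.695(93.2) + 0.305(62.86) = 83.94630
Difference = 51.35375 − 83.94630 = -32.59255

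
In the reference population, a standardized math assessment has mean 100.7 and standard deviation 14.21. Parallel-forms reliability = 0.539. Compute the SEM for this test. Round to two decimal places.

9.65

SEM = SD · √(1 − ρ) = 14.21 × √0.461 = 14.21 × 0.6790 = 9.648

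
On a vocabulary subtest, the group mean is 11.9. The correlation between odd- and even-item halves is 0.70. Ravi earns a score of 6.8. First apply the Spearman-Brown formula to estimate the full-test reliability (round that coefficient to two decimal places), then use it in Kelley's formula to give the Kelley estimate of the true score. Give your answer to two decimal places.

7.72

Spearman-Brown: ρ = 2r/(1 + r) = 2(0.70)/(1 + 0.70) = 1.400/1.70 = 0.8235 → 0.82
T̂ = ρX + (1 − ρ)μ
  = 0.82 × 6.8 + 0.18 × 11.9
  = 5.576 + 2.142
  = 7.718
  ≈ 7.72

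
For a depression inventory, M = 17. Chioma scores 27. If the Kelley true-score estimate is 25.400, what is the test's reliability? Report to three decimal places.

0.840

T̂ = ρX + (1 − ρ)μ  ⇒  T̂ − μ = ρ(X − μ)
ρ = (T̂ − μ)/(X − μ) = (25.400 − 17) / (27 − 17) = 8.400 / 10.0 = 0.84000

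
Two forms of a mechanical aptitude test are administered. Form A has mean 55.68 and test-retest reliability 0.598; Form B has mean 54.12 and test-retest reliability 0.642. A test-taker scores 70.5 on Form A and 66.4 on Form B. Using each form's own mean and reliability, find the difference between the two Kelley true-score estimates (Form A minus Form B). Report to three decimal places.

T̂_A = 0.598(70.5) + 0.402(55.68) = 64.54236
T̂_B = 0.642(66.4) + 0.358(54.12) = 62.00376
T̂_A − T̂_B = 2.53860

2.539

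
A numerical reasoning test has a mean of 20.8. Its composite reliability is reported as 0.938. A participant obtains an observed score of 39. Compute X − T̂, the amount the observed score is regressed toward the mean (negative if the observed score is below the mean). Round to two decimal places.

T̂ = ρX + (1 − ρ)μ
  = 0.938 × 39 + 0.062 × 20.8
  = 36.582 + 1.2896
  = 37.8716
  ≈ 37.872
X − T̂ = 39 − 37.872 = 1.128 → 1.13

1.13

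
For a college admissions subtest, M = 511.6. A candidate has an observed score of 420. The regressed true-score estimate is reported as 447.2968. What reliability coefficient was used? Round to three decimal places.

T̂ = ρX + (1 − ρ)μ  ⇒  T̂ − μ = ρ(X − μ)
ρ = (T̂ − μ)/(X − μ) = (447.2968 − 511.6) / (420 − 511.6) = -64.3032 / -91.6 = 0.70200

0.702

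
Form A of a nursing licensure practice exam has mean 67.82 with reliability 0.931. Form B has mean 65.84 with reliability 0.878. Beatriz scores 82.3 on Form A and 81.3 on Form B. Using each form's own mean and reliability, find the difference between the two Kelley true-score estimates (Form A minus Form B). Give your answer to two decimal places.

T̂_A = 0.931(82.3) + 0.069(67.82) = 81.3009
T̂_B = 0.878(81.3) + 0.122(65.84) = 79.4139
T̂_A − T̂_B = 1.8870

1.89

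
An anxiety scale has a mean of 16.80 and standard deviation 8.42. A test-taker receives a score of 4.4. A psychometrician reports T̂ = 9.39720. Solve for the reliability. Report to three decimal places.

0.597

T̂ = ρX + (1 − ρ)μ  ⇒  T̂ − μ = ρ(X − μ)
ρ = (T̂ − μ)/(X − μ) = (9.39720 − 16.80) / (4.4 − 16.80) = -7.40280 / -12.40 = 0.59700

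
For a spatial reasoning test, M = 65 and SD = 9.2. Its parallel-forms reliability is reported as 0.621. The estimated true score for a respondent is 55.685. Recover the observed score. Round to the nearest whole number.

T̂ = ρX + (1 − ρ)μ  ⇒  X = (T̂ − (1 − ρ)μ) / ρ
X = (55.685 − 0.379 × 65) / 0.621 = (55.685 − 24.635) / 0.621 = 31.050 / 0.621 = 50.00

50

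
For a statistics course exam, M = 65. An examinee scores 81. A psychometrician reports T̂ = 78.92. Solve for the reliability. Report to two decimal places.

T̂ = ρX + (1 − ρ)μ  ⇒  T̂ − μ = ρ(X − μ)
ρ = (T̂ − μ)/(X − μ) = (78.92 − 65) / (81 − 65) = 13.92 / 16.0 = 0.8700

0.87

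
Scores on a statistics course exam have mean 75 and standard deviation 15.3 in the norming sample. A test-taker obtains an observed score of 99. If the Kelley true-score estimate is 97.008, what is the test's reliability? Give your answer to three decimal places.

0.917

T̂ = ρX + (1 − ρ)μ  ⇒  T̂ − μ = ρ(X − μ)
ρ = (T̂ − μ)/(X − μ) = (97.008 − 75) / (99 − 75) = 22.008 / 24.0 = 0.91700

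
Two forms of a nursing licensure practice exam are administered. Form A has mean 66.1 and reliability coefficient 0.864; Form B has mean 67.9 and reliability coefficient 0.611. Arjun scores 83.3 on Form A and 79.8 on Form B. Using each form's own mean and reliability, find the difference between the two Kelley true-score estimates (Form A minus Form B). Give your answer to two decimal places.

T̂_A = 0.864(83.3) + 0.136(66.1) = 80.9608
T̂_B = 0.611(79.8) + 0.389(67.9) = 75.1709
T̂_A − T̂_B = 5.7899

5.79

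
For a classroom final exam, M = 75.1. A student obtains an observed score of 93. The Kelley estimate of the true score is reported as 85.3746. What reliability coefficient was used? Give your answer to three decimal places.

T̂ = ρX + (1 − ρ)μ  ⇒  T̂ − μ = ρ(X − μ)
ρ = (T̂ − μ)/(X − μ) = (85.3746 − 75.1) / (93 − 75.1) = 10.2746 / 17.9 = 0.57400

0.574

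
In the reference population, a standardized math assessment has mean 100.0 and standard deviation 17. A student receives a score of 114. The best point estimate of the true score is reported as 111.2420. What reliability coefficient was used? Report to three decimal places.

0.803

T̂ = ρX + (1 − ρ)μ  ⇒  T̂ − μ = ρ(X − μ)
ρ = (T̂ − μ)/(X − μ) = (111.2420 − 100.0) / (114 − 100.0) = 11.2420 / 14.0 = 0.80300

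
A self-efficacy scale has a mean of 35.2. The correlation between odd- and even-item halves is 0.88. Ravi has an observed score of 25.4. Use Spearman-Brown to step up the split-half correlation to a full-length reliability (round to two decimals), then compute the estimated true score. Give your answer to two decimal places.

25.99

Spearman-Brown: ρ = 2r/(1 + r) = 2(0.88)/(1 + 0.88) = 1.760/1.88 = 0.9362 → 0.94
T̂ = 0.94(25.4) + 0.06(35.2) = 23.876 + 2.112 = 25.988 → 25.99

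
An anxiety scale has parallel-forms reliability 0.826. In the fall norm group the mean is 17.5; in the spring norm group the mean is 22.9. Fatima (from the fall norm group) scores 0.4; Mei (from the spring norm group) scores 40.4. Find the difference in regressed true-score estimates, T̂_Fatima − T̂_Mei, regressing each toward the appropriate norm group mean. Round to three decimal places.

-33.980

T̂_Fatima = 0.826(0.4) + 0.174(17.5) = 3.37540
T̂_Mei = 0.826(40.4) + 0.174(22.9) = 37.35500
Difference = 3.37540 − 37.35500 = -33.97960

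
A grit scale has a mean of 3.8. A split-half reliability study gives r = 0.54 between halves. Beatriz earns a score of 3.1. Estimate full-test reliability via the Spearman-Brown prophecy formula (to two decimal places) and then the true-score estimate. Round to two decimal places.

Spearman-Brown: ρ = 2r/(1 + r) = 2(0.54)/(1 + 0.54) = 1.080/1.54 = 0.7013 → 0.70
T̂ = ρX + (1 − ρ)μ
  = 0.70 × 3.1 + 0.30 × 3.8
  = 2.170 + 1.140
  = 3.310
  ≈ 3.31

3.31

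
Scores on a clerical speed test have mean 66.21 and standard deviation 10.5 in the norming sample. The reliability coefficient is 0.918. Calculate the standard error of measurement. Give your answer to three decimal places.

3.007

SEM = SD · √(1 − ρ) = 10.5 × √0.082 = 10.5 × 0.2864 = 3.0067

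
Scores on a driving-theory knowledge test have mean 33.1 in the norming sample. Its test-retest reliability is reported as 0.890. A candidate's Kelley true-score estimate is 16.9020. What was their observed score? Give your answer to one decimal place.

14.9

T̂ = ρX + (1 − ρ)μ  ⇒  X = (T̂ − (1 − ρ)μ) / ρ
X = (16.9020 − 0.110 × 33.1) / 0.890 = (16.9020 − 3.6410) / 0.890 = 13.2610 / 0.890 = 14.900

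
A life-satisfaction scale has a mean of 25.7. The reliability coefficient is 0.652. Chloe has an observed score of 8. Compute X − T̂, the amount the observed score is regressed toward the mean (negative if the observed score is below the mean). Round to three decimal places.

-6.160

Weight the observed score by reliability and the mean by (1 − reliability): T̂ = 0.652·8 + 0.348·25.7 = 5.216 + 8.9436 = 14.15960.
X − T̂ = 8 − 14.1596 = -6.1596 → -6.160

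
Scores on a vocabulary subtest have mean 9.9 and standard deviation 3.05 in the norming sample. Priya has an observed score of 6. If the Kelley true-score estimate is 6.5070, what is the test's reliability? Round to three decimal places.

T̂ = ρX + (1 − ρ)μ  ⇒  T̂ − μ = ρ(X − μ)
ρ = (T̂ − μ)/(X − μ) = (6.5070 − 9.9) / (6 − 9.9) = -3.3930 / -3.9 = 0.87000

0.870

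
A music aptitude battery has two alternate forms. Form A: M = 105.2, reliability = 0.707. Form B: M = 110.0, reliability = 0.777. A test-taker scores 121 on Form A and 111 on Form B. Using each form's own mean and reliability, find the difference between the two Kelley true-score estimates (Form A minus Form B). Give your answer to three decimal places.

T̂_A = 0.707(121) + 0.293(105.2) = 116.37060
T̂_B = 0.777(111) + 0.223(110.0) = 110.77700
T̂_A − T̂_B = 5.59360

5.594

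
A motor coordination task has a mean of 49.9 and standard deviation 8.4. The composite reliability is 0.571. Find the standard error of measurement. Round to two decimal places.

5.50

SEM = SD · √(1 − ρ) = 8.4 × √0.429 = 8.4 × 0.6550 = 5.502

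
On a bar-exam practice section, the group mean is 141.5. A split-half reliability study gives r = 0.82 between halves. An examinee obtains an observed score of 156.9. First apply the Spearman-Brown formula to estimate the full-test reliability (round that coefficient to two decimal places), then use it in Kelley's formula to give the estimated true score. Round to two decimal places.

155.36

Spearman-Brown: ρ = 2r/(1 + r) = 2(0.82)/(1 + 0.82) = 1.640/1.82 = 0.9011 → 0.90
T̂ = 0.90(156.9) + 0.10(141.5) = 141.210 + 14.150 = 155.360 → 155.36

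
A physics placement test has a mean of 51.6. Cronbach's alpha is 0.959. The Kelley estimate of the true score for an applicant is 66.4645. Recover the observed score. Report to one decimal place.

T̂ = ρX + (1 − ρ)μ  ⇒  X = (T̂ − (1 − ρ)μ) / ρ
X = (66.4645 − 0.041 × 51.6) / 0.959 = (66.4645 − 2.1156) / 0.959 = 64.3489 / 0.959 = 67.100

67.1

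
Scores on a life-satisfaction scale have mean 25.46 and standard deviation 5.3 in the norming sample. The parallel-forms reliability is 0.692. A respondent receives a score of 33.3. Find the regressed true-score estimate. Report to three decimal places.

T̂ = ρX + (1 − ρ)μ
  = 0.692 × 33.3 + 0.308 × 25.46
  = 23.0436 + 7.84168
  = 30.8853
  ≈ 30.885

30.885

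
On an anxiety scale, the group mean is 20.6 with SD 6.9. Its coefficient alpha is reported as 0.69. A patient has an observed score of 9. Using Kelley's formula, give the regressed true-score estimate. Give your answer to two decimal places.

12.60

T̂ = ρX + (1 − ρ)μ
  = 0.69 × 9 + 0.31 × 20.6
  = 6.21 + 6.386
  = 12.596
  ≈ 12.60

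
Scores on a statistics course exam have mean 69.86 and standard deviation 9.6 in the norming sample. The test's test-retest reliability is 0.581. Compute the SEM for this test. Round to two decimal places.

6.21

SEM = SD · √(1 − ρ) = 9.6 × √0.419 = 9.6 × 0.6473 = 6.214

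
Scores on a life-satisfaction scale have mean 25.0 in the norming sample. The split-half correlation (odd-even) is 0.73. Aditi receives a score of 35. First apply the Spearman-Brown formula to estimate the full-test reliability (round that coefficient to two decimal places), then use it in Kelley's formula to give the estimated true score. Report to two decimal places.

Spearman-Brown: ρ = 2r/(1 + r) = 2(0.73)/(1 + 0.73) = 1.460/1.73 = 0.8439 → 0.84
Regress the observed score toward the mean by the unreliability: T̂ = 0.84·35 + 0.16·25.0 = 29.40 + 4.000 = 33.400.

33.40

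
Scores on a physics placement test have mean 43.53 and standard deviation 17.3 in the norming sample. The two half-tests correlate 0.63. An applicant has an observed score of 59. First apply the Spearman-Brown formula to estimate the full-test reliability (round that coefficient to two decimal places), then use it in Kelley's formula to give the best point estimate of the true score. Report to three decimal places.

55.442

Spearman-Brown: ρ = 2r/(1 + r) = 2(0.63)/(1 + 0.63) = 1.260/1.63 = 0.7730 → 0.77
T̂ = 0.77(59) + 0.23(43.53) = 45.43 + 10.0119 = 55.4419 → 55.442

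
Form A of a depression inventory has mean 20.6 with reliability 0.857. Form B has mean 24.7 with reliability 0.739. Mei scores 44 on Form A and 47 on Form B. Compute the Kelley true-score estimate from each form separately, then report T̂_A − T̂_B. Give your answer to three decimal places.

T̂_A = 0.857(44) + 0.143(20.6) = 40.65380
T̂_B = 0.739(47) + 0.261(24.7) = 41.17970
T̂_A − T̂_B = -0.52590

-0.526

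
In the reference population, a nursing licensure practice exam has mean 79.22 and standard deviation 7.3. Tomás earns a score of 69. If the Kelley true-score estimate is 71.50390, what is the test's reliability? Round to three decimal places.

0.755

T̂ = ρX + (1 − ρ)μ  ⇒  T̂ − μ = ρ(X − μ)
ρ = (T̂ − μ)/(X − μ) = (71.50390 − 79.22) / (69 − 79.22) = -7.71610 / -10.22 = 0.75500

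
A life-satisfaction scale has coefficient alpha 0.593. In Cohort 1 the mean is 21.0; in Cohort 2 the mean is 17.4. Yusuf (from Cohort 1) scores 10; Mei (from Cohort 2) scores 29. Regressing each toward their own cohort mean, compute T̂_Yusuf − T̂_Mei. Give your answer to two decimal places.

T̂_Yusuf = 0.593(10) + 0.407(21.0) = 14.4770
T̂_Mei = 0.593(29) + 0.407(17.4) = 24.2788
Difference = 14.4770 − 24.2788 = -9.8018

-9.80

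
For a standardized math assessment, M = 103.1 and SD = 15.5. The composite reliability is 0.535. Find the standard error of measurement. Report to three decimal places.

SEM = SD · √(1 − ρ) = 15.5 × √0.465 = 15.5 × 0.6819 = 10.5696

10.570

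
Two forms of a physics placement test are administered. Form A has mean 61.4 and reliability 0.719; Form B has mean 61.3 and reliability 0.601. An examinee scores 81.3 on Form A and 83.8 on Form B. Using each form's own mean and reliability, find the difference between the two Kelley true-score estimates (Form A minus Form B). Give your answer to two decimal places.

T̂_A = 0.719(81.3) + 0.281(61.4) = 75.7081
T̂_B = 0.601(83.8) + 0.399(61.3) = 74.8225
T̂_A − T̂_B = 0.8856

0.89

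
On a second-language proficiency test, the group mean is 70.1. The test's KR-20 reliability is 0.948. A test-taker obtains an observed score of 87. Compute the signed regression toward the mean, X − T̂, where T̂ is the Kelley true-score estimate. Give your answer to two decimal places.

T̂ = 0.948(87) + 0.052(70.1) = 82.476 + 3.6452 = 86.1212 → 86.121
X − T̂ = 87 − 86.121 = 0.879 → 0.88

0.88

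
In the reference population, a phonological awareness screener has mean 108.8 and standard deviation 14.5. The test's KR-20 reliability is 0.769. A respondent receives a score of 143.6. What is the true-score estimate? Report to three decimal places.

Kelley's formula gives T̂ = 0.769·143.6 + 0.231·108.8 = 110.4284 + 25.1328 = 135.5612.

135.561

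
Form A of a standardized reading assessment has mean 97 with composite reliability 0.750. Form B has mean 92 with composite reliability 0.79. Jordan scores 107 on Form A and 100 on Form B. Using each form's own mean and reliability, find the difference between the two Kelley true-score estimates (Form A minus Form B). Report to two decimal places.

T̂_A = 0.750(107) + 0.250(97) = 104.5000
T̂_B = 0.79(100) + 0.21(92) = 98.3200
T̂_A − T̂_B = 6.1800

6.18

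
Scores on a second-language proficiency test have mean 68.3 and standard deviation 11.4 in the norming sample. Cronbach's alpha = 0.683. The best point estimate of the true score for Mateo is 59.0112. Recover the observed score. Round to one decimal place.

54.7

T̂ = ρX + (1 − ρ)μ  ⇒  X = (T̂ − (1 − ρ)μ) / ρ
X = (59.0112 − 0.317 × 68.3) / 0.683 = (59.0112 − 21.6511) / 0.683 = 37.3601 / 0.683 = 54.700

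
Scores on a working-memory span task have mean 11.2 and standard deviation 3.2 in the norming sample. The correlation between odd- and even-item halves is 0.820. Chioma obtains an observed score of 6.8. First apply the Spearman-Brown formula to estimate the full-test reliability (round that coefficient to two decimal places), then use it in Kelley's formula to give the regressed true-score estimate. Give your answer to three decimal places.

Spearman-Brown: ρ = 2r/(1 + r) = 2(0.820)/(1 + 0.820) = 1.6400/1.820 = 0.9011 → 0.90
T̂ = ρX + (1 − ρ)μ
  = 0.90 × 6.8 + 0.10 × 11.2
  = 6.120 + 1.120
  = 7.2400
  ≈ 7.240

7.240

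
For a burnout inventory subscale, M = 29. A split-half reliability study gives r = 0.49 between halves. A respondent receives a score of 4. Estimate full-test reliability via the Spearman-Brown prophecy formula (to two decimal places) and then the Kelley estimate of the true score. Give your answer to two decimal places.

Spearman-Brown: ρ = 2r/(1 + r) = 2(0.49)/(1 + 0.49) = 0.980/1.49 = 0.6577 → 0.66
T̂ = ρX + (1 − ρ)μ
  = 0.66 × 4 + 0.34 × 29
  = 2.64 + 9.86
  = 12.500
  ≈ 12.50

12.50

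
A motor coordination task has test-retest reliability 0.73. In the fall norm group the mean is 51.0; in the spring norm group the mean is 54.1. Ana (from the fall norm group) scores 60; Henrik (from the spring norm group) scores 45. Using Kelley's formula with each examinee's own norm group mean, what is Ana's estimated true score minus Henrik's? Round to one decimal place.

T̂_Ana = 0.73(60) + 0.27(51.0) = 57.570
T̂_Henrik = 0.73(45) + 0.27(54.1) = 47.457
Difference = 57.570 − 47.457 = 10.113

10.1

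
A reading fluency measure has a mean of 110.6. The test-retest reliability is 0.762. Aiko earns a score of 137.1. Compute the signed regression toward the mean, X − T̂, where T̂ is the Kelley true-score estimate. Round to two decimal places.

Weight the observed score by reliability and the mean by (1 − reliability): T̂ = 0.762·137.1 + 0.238·110.6 = 104.4702 + 26.3228 = 130.7930.
X − T̂ = 137.1 − 130.793 = 6.307 → 6.31

6.31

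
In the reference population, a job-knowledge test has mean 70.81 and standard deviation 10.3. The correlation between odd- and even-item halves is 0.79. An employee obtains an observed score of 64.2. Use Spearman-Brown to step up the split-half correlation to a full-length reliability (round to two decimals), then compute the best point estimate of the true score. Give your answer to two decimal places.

64.99

Spearman-Brown: ρ = 2r/(1 + r) = 2(0.79)/(1 + 0.79) = 1.580/1.79 = 0.8827 → 0.88
T̂ = 0.88(64.2) + 0.12(70.81) = 56.496 + 8.4972 = 64.993 → 64.99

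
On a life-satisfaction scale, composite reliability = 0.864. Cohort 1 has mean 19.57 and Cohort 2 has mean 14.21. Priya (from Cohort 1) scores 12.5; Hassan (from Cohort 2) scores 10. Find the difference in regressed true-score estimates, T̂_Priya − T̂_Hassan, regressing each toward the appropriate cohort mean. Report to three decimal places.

2.889

T̂_Priya = 0.864(12.5) + 0.136(19.57) = 13.46152
T̂_Hassan = 0.864(10) + 0.136(14.21) = 10.57256
Difference = 13.46152 − 10.57256 = 2.88896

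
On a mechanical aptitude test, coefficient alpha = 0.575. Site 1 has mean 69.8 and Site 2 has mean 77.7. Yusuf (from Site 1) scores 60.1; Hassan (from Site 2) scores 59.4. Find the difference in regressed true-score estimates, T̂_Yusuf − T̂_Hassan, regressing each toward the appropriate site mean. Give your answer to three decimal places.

T̂_Yusuf = 0.575(60.1) + 0.425(69.8) = 64.22250
T̂_Hassan = 0.575(59.4) + 0.425(77.7) = 67.17750
Difference = 64.22250 − 67.17750 = -2.95500

-2.955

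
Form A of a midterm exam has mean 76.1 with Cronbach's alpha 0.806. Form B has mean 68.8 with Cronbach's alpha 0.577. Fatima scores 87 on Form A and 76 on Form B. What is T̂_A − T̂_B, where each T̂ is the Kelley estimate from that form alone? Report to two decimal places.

11.93

T̂_A = 0.806(87) + 0.194(76.1) = 84.8854
T̂_B = 0.577(76) + 0.423(68.8) = 72.9544
T̂_A − T̂_B = 11.9310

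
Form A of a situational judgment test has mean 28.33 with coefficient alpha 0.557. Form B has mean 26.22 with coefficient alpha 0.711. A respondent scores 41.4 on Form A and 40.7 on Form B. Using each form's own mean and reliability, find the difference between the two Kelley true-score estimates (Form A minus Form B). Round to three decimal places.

-0.905

T̂_A = 0.557(41.4) + 0.443(28.33) = 35.60999
T̂_B = 0.711(40.7) + 0.289(26.22) = 36.51528
T̂_A − T̂_B = -0.90529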